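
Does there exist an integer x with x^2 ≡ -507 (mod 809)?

(-507/809)
  = (302/809)    [-507 ≡ 302 mod 809]
  = (151/809)    [809 ≡ 1 mod 8 ⇒ (2/809) = +1]
  = (809/151)    [QR: 809 ≡ 1 mod 4, sign kept]
  = (54/151)    [809 ≡ 54 mod 151]
  = (27/151)    [151 ≡ 7 mod 8 ⇒ (2/151) = +1]
  = -(151/27)    [QR: both ≡ 3 mod 4, sign flips]
  = -(16/27)    [151 ≡ 16 mod 27]
  = -(1/27)    [27 ≡ 3 mod 8 ⇒ (2/27)^4 = +1]
  = -1    [(1/27) = 1]
The Legendre symbol is -1, so x^2 ≡ -507 (mod 809) has no solution.

no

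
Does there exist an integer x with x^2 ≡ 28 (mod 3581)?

yes

Factor out 2: 28 = 2^2·7. Since 3581 ≡ 5 (mod 8), (2/3581) = -1, and (2/3581)^2 = +1. Now have (7/3581).
3581 ≡ 1 (mod 4), so quadratic reciprocity gives (7/3581) = (3581/7). Reduce: 3581 ≡ 4 (mod 7). Now have (4/7).
Factor out 2: 4 = 2^2. Since 7 ≡ 7 (mod 8), (2/7) = +1, and (2/7)^2 = +1. Now have (1/7).
(1/7) = 1. Collecting the sign factors: 1.
The Legendre symbol is 1, so x^2 ≡ 28 (mod 3581) has solution.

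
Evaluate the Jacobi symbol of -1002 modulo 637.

1

(-1002/637)
  = (1002/637)    [637 ≡ 1 mod 4 ⇒ (-1/637) = +1]
  = (365/637)    [1002 ≡ 365 mod 637]
  = (637/365)    [QR: 365 ≡ 1 mod 4, sign kept]
  = (272/365)    [637 ≡ 272 mod 365]
  = (17/365)    [365 ≡ 5 mod 8 ⇒ (2/365)^4 = +1]
  = (365/17)    [QR: 17 ≡ 1 mod 4, sign kept]
  = (8/17)    [365 ≡ 8 mod 17]
  = (1/17)    [17 ≡ 1 mod 8 ⇒ (2/17)^3 = +1]
  = 1    [(1/17) = 1]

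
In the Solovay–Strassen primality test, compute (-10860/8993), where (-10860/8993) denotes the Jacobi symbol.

-1

Reduce the numerator: -10860 ≡ 7126 (mod 8993), so (-10860/8993) = (7126/8993).
Factor out 2: 7126 = 2·3563. Since 8993 ≡ 1 (mod 8), (2/8993) = +1. Now have (3563/8993).
8993 ≡ 1 (mod 4), so quadratic reciprocity gives (3563/8993) = (8993/3563). Reduce: 8993 ≡ 1867 (mod 3563). Now have (1867/3563).
Both 1867 ≡ 3 and 3563 ≡ 3 (mod 4), so reciprocity gives (1867/3563) = -(3563/1867). Reduce: 3563 ≡ 1696 (mod 1867). Now have -(1696/1867).
Factor out 2: 1696 = 2^5·53. Since 1867 ≡ 3 (mod 8), (2/1867) = -1, and (2/1867)^5 = -1. Now have (53/1867).
53 ≡ 1 (mod 4), so quadratic reciprocity gives (53/1867) = (1867/53). Reduce: 1867 ≡ 12 (mod 53). Now have (12/53).
Factor out 2: 12 = 2^2·3. Since 53 ≡ 5 (mod 8), (2/53) = -1, and (2/53)^2 = +1. Now have (3/53).
53 ≡ 1 (mod 4), so quadratic reciprocity gives (3/53) = (53/3). Reduce: 53 ≡ 2 (mod 3). Now have (2/3).
Factor out 2: 2 = 2. Since 3 ≡ 3 (mod 8), (2/3) = -1. Now have -(1/3).
(1/3) = 1. Collecting the sign factors: -1.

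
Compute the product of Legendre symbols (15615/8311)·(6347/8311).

By multiplicativity, (15615·6347/8311) = (15615/8311)·(6347/8311).
First factor (15615/8311):
(15615/8311)
  = (7304/8311)    [15615 ≡ 7304 mod 8311]
  = (913/8311)    [8311 ≡ 7 mod 8 ⇒ (2/8311)^3 = +1]
  = (8311/913)    [QR: 913 ≡ 1 mod 4, sign kept]
  = (94/913)    [8311 ≡ 94 mod 913]
  = (47/913)    [913 ≡ 1 mod 8 ⇒ (2/913) = +1]
  = (913/47)    [QR: 913 ≡ 1 mod 4, sign kept]
  = (20/47)    [913 ≡ 20 mod 47]
  = (5/47)    [47 ≡ 7 mod 8 ⇒ (2/47)^2 = +1]
  = (47/5)    [QR: 5 ≡ 1 mod 4, sign kept]
  = (2/5)    [47 ≡ 2 mod 5]
  = -(1/5)    [5 ≡ 5 mod 8 ⇒ (2/5) = -1]
  = -1    [(1/5) = 1]
Second factor (6347/8311):
(6347/8311)
  = -(8311/6347)    [QR: both ≡ 3 mod 4, sign flips]
  = -(1964/6347)    [8311 ≡ 1964 mod 6347]
  = -(491/6347)    [6347 ≡ 3 mod 8 ⇒ (2/6347)^2 = +1]
  = (6347/491)    [QR: both ≡ 3 mod 4, sign flips]
  = (455/491)    [6347 ≡ 455 mod 491]
  = -(491/455)    [QR: both ≡ 3 mod 4, sign flips]
  = -(36/455)    [491 ≡ 36 mod 455]
  = -(9/455)    [455 ≡ 7 mod 8 ⇒ (2/455)^2 = +1]
  = -(455/9)    [QR: 9 ≡ 1 mod 4, sign kept]
  = -(5/9)    [455 ≡ 5 mod 9]
  = -(9/5)    [QR: 5 ≡ 1 mod 4, sign kept]
  = -(4/5)    [9 ≡ 4 mod 5]
  = -(1/5)    [5 ≡ 5 mod 8 ⇒ (2/5)^2 = +1]
  = -1    [(1/5) = 1]
Product: (-1)·(-1) = 1.

1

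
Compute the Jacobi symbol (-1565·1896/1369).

1

By multiplicativity, (-1565·1896/1369) = (-1565/1369)·(1896/1369).
First factor (-1565/1369):
Reduce the numerator: -1565 ≡ 1173 (mod 1369), so (-1565/1369) = (1173/1369).
1173 ≡ 1 (mod 4), so quadratic reciprocity gives (1173/1369) = (1369/1173). Reduce: 1369 ≡ 196 (mod 1173). Now have (196/1173).
Factor out 2: 196 = 2^2·49. Since 1173 ≡ 5 (mod 8), (2/1173) = -1, and (2/1173)^2 = +1. Now have (49/1173).
49 ≡ 1 (mod 4), so quadratic reciprocity gives (49/1173) = (1173/49). Reduce: 1173 ≡ 46 (mod 49). Now have (46/49).
Factor out 2: 46 = 2·23. Since 49 ≡ 1 (mod 8), (2/49) = +1. Now have (23/49).
49 ≡ 1 (mod 4), so quadratic reciprocity gives (23/49) = (49/23). Reduce: 49 ≡ 3 (mod 23). Now have (3/23).
Both 3 ≡ 3 and 23 ≡ 3 (mod 4), so reciprocity gives (3/23) = -(23/3). Reduce: 23 ≡ 2 (mod 3). Now have -(2/3).
Factor out 2: 2 = 2. Since 3 ≡ 3 (mod 8), (2/3) = -1. Now have (1/3).
(1/3) = 1. Collecting the sign factors: 1.
Second factor (1896/1369):
Reduce the numerator: 1896 ≡ 527 (mod 1369), so (1896/1369) = (527/1369).
1369 ≡ 1 (mod 4), so quadratic reciprocity gives (527/1369) = (1369/527). Reduce: 1369 ≡ 315 (mod 527). Now have (315/527).
Both 315 ≡ 3 and 527 ≡ 3 (mod 4), so reciprocity gives (315/527) = -(527/315). Reduce: 527 ≡ 212 (mod 315). Now have -(212/315).
Factor out 2: 212 = 2^2·53. Since 315 ≡ 3 (mod 8), (2/315) = -1, and (2/315)^2 = +1. Now have -(53/315).
53 ≡ 1 (mod 4), so quadratic reciprocity gives (53/315) = (315/53). Reduce: 315 ≡ 50 (mod 53). Now have -(50/53).
Factor out 2: 50 = 2·25. Since 53 ≡ 5 (mod 8), (2/53) = -1. Now have (25/53).
25 ≡ 1 (mod 4), so quadratic reciprocity gives (25/53) = (53/25). Reduce: 53 ≡ 3 (mod 25). Now have (3/25).
25 ≡ 1 (mod 4), so quadratic reciprocity gives (3/25) = (25/3). Reduce: 25 ≡ 1 (mod 3). Now have (1/3).
(1/3) = 1. Collecting the sign factors: 1.
Product: (1)·(1) = 1.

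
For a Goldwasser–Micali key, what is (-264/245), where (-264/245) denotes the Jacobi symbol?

(-264/245)
  = (226/245)    [-264 ≡ 226 mod 245]
  = -(113/245)    [245 ≡ 5 mod 8 ⇒ (2/245) = -1]
  = -(245/113)    [QR: 113 ≡ 1 mod 4, sign kept]
  = -(19/113)    [245 ≡ 19 mod 113]
  = -(113/19)    [QR: 113 ≡ 1 mod 4, sign kept]
  = -(18/19)    [113 ≡ 18 mod 19]
  = (9/19)    [19 ≡ 3 mod 8 ⇒ (2/19) = -1]
  = (19/9)    [QR: 9 ≡ 1 mod 4, sign kept]
  = (1/9)    [19 ≡ 1 mod 9]
  = 1    [(1/9) = 1]

1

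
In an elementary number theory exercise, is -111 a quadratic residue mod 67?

yes

(-111/67)
  = -(111/67)    [67 ≡ 3 mod 4 ⇒ (-1/67) = -1]
  = -(44/67)    [111 ≡ 44 mod 67]
  = -(11/67)    [67 ≡ 3 mod 8 ⇒ (2/67)^2 = +1]
  = (67/11)    [QR: both ≡ 3 mod 4, sign flips]
  = (1/11)    [67 ≡ 1 mod 11]
  = 1    [(1/11) = 1]
The Legendre symbol is 1, so x^2 ≡ -111 (mod 67) has solution.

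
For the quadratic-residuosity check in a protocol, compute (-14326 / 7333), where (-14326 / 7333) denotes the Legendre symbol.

Pull out -1: (-14326 / 7333) = (-1 / 7333)·(14326 / 7333). Since 7333 ≡ 1 (mod 4), (-1 / 7333) = +1. Now have (14326 / 7333).
Reduce the numerator: 14326 ≡ 6993 (mod 7333), so (14326 / 7333) = (6993 / 7333).
6993 ≡ 1 (mod 4), so quadratic reciprocity gives (6993 / 7333) = (7333 / 6993). Reduce: 7333 ≡ 340 (mod 6993). Now have (340 / 6993).
Factor out 2: 340 = 2^2·85. Since 6993 ≡ 1 (mod 8), (2 / 6993) = +1, and (2 / 6993)^2 = +1. Now have (85 / 6993).
85 ≡ 1 (mod 4), so quadratic reciprocity gives (85 / 6993) = (6993 / 85). Reduce: 6993 ≡ 23 (mod 85). Now have (23 / 85).
85 ≡ 1 (mod 4), so quadratic reciprocity gives (23 / 85) = (85 / 23). Reduce: 85 ≡ 16 (mod 23). Now have (16 / 23).
Factor out 2: 16 = 2^4. Since 23 ≡ 7 (mod 8), (2 / 23) = +1, and (2 / 23)^4 = +1. Now have (1 / 23).
(1 / 23) = 1. Collecting the sign factors: 1.

1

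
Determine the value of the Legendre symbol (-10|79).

(-10|79)
  = -(10|79)    [79 ≡ 3 mod 4 ⇒ (-1|79) = -1]
  = -(5|79)    [79 ≡ 7 mod 8 ⇒ (2|79) = +1]
  = -(79|5)    [QR: 5 ≡ 1 mod 4, sign kept]
  = -(4|5)    [79 ≡ 4 mod 5]
  = -(1|5)    [5 ≡ 5 mod 8 ⇒ (2|5)^2 = +1]
  = -1    [(1|5) = 1]

-1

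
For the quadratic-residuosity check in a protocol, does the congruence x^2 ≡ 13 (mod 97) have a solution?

no

(13/97)
  = (97/13)    [QR: 13 ≡ 1 mod 4, sign kept]
  = (6/13)    [97 ≡ 6 mod 13]
  = -(3/13)    [13 ≡ 5 mod 8 ⇒ (2/13) = -1]
  = -(13/3)    [QR: 13 ≡ 1 mod 4, sign kept]
  = -(1/3)    [13 ≡ 1 mod 3]
  = -1    [(1/3) = 1]
(13/97) = -1, and 97 is prime, so 13 is not a quadratic residue mod 97.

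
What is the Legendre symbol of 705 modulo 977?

1

(705 / 977)
  = (977 / 705)    [QR: 705 ≡ 1 mod 4, sign kept]
  = (272 / 705)    [977 ≡ 272 mod 705]
  = (17 / 705)    [705 ≡ 1 mod 8 ⇒ (2 / 705)^4 = +1]
  = (705 / 17)    [QR: 17 ≡ 1 mod 4, sign kept]
  = (8 / 17)    [705 ≡ 8 mod 17]
  = (1 / 17)    [17 ≡ 1 mod 8 ⇒ (2 / 17)^3 = +1]
  = 1    [(1 / 17) = 1]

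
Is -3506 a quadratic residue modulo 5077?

no

(-3506/5077)
  = (3506/5077)    [5077 ≡ 1 mod 4 ⇒ (-1/5077) = +1]
  = -(1753/5077)    [5077 ≡ 5 mod 8 ⇒ (2/5077) = -1]
  = -(5077/1753)    [QR: 1753 ≡ 1 mod 4, sign kept]
  = -(1571/1753)    [5077 ≡ 1571 mod 1753]
  = -(1753/1571)    [QR: 1753 ≡ 1 mod 4, sign kept]
  = -(182/1571)    [1753 ≡ 182 mod 1571]
  = (91/1571)    [1571 ≡ 3 mod 8 ⇒ (2/1571) = -1]
  = -(1571/91)    [QR: both ≡ 3 mod 4, sign flips]
  = -(24/91)    [1571 ≡ 24 mod 91]
  = (3/91)    [91 ≡ 3 mod 8 ⇒ (2/91)^3 = -1]
  = -(91/3)    [QR: both ≡ 3 mod 4, sign flips]
  = -(1/3)    [91 ≡ 1 mod 3]
  = -1    [(1/3) = 1]
The Legendre symbol is -1, so x^2 ≡ -3506 (mod 5077) has no solution.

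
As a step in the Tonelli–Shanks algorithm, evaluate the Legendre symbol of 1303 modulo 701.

-1

Reduce the numerator: 1303 ≡ 602 (mod 701), so (1303 / 701) = (602 / 701).
Factor out 2: 602 = 2·301. Since 701 ≡ 5 (mod 8), (2 / 701) = -1. Now have -(301 / 701).
301 ≡ 1 (mod 4), so quadratic reciprocity gives (301 / 701) = (701 / 301). Reduce: 701 ≡ 99 (mod 301). Now have -(99 / 301).
301 ≡ 1 (mod 4), so quadratic reciprocity gives (99 / 301) = (301 / 99). Reduce: 301 ≡ 4 (mod 99). Now have -(4 / 99).
Factor out 2: 4 = 2^2. Since 99 ≡ 3 (mod 8), (2 / 99) = -1, and (2 / 99)^2 = +1. Now have -(1 / 99).
(1 / 99) = 1. Collecting the sign factors: -1.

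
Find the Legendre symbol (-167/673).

-1

Reduce the numerator: -167 ≡ 506 (mod 673), so (-167/673) = (506/673).
Factor out 2: 506 = 2·253. Since 673 ≡ 1 (mod 8), (2/673) = +1. Now have (253/673).
253 ≡ 1 (mod 4), so quadratic reciprocity gives (253/673) = (673/253). Reduce: 673 ≡ 167 (mod 253). Now have (167/253).
253 ≡ 1 (mod 4), so quadratic reciprocity gives (167/253) = (253/167). Reduce: 253 ≡ 86 (mod 167). Now have (86/167).
Factor out 2: 86 = 2·43. Since 167 ≡ 7 (mod 8), (2/167) = +1. Now have (43/167).
Both 43 ≡ 3 and 167 ≡ 3 (mod 4), so reciprocity gives (43/167) = -(167/43). Reduce: 167 ≡ 38 (mod 43). Now have -(38/43).
Factor out 2: 38 = 2·19. Since 43 ≡ 3 (mod 8), (2/43) = -1. Now have (19/43).
Both 19 ≡ 3 and 43 ≡ 3 (mod 4), so reciprocity gives (19/43) = -(43/19). Reduce: 43 ≡ 5 (mod 19). Now have -(5/19).
5 ≡ 1 (mod 4), so quadratic reciprocity gives (5/19) = (19/5). Reduce: 19 ≡ 4 (mod 5). Now have -(4/5).
Factor out 2: 4 = 2^2. Since 5 ≡ 5 (mod 8), (2/5) = -1, and (2/5)^2 = +1. Now have -(1/5).
(1/5) = 1. Collecting the sign factors: -1.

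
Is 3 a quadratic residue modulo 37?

37 ≡ 1 (mod 4), so quadratic reciprocity gives (3/37) = (37/3). Reduce: 37 ≡ 1 (mod 3). Now have (1/3).
(1/3) = 1. Collecting the sign factors: 1.
(3/37) = 1, and 37 is prime, so 3 is a quadratic residue mod 37.

yes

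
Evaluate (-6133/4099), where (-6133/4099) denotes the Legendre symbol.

Pull out -1: (-6133/4099) = (-1/4099)·(6133/4099). Since 4099 ≡ 3 (mod 4), (-1/4099) = -1. Now have -(6133/4099).
Reduce the numerator: 6133 ≡ 2034 (mod 4099), so (6133/4099) = (2034/4099).
Factor out 2: 2034 = 2·1017. Since 4099 ≡ 3 (mod 8), (2/4099) = -1. Now have (1017/4099).
1017 ≡ 1 (mod 4), so quadratic reciprocity gives (1017/4099) = (4099/1017). Reduce: 4099 ≡ 31 (mod 1017). Now have (31/1017).
1017 ≡ 1 (mod 4), so quadratic reciprocity gives (31/1017) = (1017/31). Reduce: 1017 ≡ 25 (mod 31). Now have (25/31).
25 ≡ 1 (mod 4), so quadratic reciprocity gives (25/31) = (31/25). Reduce: 31 ≡ 6 (mod 25). Now have (6/25).
Factor out 2: 6 = 2·3. Since 25 ≡ 1 (mod 8), (2/25) = +1. Now have (3/25).
25 ≡ 1 (mod 4), so quadratic reciprocity gives (3/25) = (25/3). Reduce: 25 ≡ 1 (mod 3). Now have (1/3).
(1/3) = 1. Collecting the sign factors: 1.

1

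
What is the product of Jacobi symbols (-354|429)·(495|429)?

0

By multiplicativity, (-354·495|429) = (-354|429)·(495|429).
First factor (-354|429):
Reduce the numerator: -354 ≡ 75 (mod 429), so (-354|429) = (75|429).
429 ≡ 1 (mod 4), so quadratic reciprocity gives (75|429) = (429|75). Reduce: 429 ≡ 54 (mod 75). Now have (54|75).
Factor out 2: 54 = 2·27. Since 75 ≡ 3 (mod 8), (2|75) = -1. Now have -(27|75).
Both 27 ≡ 3 and 75 ≡ 3 (mod 4), so reciprocity gives (27|75) = -(75|27). Reduce: 75 ≡ 21 (mod 27). Now have (21|27).
21 ≡ 1 (mod 4), so quadratic reciprocity gives (21|27) = (27|21). Reduce: 27 ≡ 6 (mod 21). Now have (6|21).
Factor out 2: 6 = 2·3. Since 21 ≡ 5 (mod 8), (2|21) = -1. Now have -(3|21).
21 ≡ 1 (mod 4), so quadratic reciprocity gives (3|21) = (21|3). Reduce: 21 ≡ 0 (mod 3). Now have -(0|3).
The numerator is now 0 with denominator 3 > 1: the symbol is 0.
Second factor (495|429):
Reduce the numerator: 495 ≡ 66 (mod 429), so (495|429) = (66|429).
Factor out 2: 66 = 2·33. Since 429 ≡ 5 (mod 8), (2|429) = -1. Now have -(33|429).
33 ≡ 1 (mod 4), so quadratic reciprocity gives (33|429) = (429|33). Reduce: 429 ≡ 0 (mod 33). Now have -(0|33).
The numerator is now 0 with denominator 33 > 1: the symbol is 0.
Product: (0)·(0) = 0.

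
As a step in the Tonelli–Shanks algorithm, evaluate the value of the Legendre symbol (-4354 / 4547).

1

Pull out -1: (-4354 / 4547) = (-1 / 4547)·(4354 / 4547). Since 4547 ≡ 3 (mod 4), (-1 / 4547) = -1. Now have -(4354 / 4547).
Factor out 2: 4354 = 2·2177. Since 4547 ≡ 3 (mod 8), (2 / 4547) = -1. Now have (2177 / 4547).
2177 ≡ 1 (mod 4), so quadratic reciprocity gives (2177 / 4547) = (4547 / 2177). Reduce: 4547 ≡ 193 (mod 2177). Now have (193 / 2177).
193 ≡ 1 (mod 4), so quadratic reciprocity gives (193 / 2177) = (2177 / 193). Reduce: 2177 ≡ 54 (mod 193). Now have (54 / 193).
Factor out 2: 54 = 2·27. Since 193 ≡ 1 (mod 8), (2 / 193) = +1. Now have (27 / 193).
193 ≡ 1 (mod 4), so quadratic reciprocity gives (27 / 193) = (193 / 27). Reduce: 193 ≡ 4 (mod 27). Now have (4 / 27).
Factor out 2: 4 = 2^2. Since 27 ≡ 3 (mod 8), (2 / 27) = -1, and (2 / 27)^2 = +1. Now have (1 / 27).
(1 / 27) = 1. Collecting the sign factors: 1.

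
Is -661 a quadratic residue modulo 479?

yes

Reduce the numerator: -661 ≡ 297 (mod 479), so (-661|479) = (297|479).
297 ≡ 1 (mod 4), so quadratic reciprocity gives (297|479) = (479|297). Reduce: 479 ≡ 182 (mod 297). Now have (182|297).
Factor out 2: 182 = 2·91. Since 297 ≡ 1 (mod 8), (2|297) = +1. Now have (91|297).
297 ≡ 1 (mod 4), so quadratic reciprocity gives (91|297) = (297|91). Reduce: 297 ≡ 24 (mod 91). Now have (24|91).
Factor out 2: 24 = 2^3·3. Since 91 ≡ 3 (mod 8), (2|91) = -1, and (2|91)^3 = -1. Now have -(3|91).
Both 3 ≡ 3 and 91 ≡ 3 (mod 4), so reciprocity gives (3|91) = -(91|3). Reduce: 91 ≡ 1 (mod 3). Now have (1|3).
(1|3) = 1. Collecting the sign factors: 1.
(-661|479) = 1, and 479 is prime, so -661 is a quadratic residue mod 479.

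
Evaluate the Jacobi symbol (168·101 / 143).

-1

By multiplicativity, (168·101 / 143) = (168 / 143)·(101 / 143).
First factor (168 / 143):
(168 / 143)
  = (25 / 143)    [168 ≡ 25 mod 143]
  = (143 / 25)    [QR: 25 ≡ 1 mod 4, sign kept]
  = (18 / 25)    [143 ≡ 18 mod 25]
  = (9 / 25)    [25 ≡ 1 mod 8 ⇒ (2 / 25) = +1]
  = (25 / 9)    [QR: 9 ≡ 1 mod 4, sign kept]
  = (7 / 9)    [25 ≡ 7 mod 9]
  = (9 / 7)    [QR: 9 ≡ 1 mod 4, sign kept]
  = (2 / 7)    [9 ≡ 2 mod 7]
  = (1 / 7)    [7 ≡ 7 mod 8 ⇒ (2 / 7) = +1]
  = 1    [(1 / 7) = 1]
Second factor (101 / 143):
(101 / 143)
  = (143 / 101)    [QR: 101 ≡ 1 mod 4, sign kept]
  = (42 / 101)    [143 ≡ 42 mod 101]
  = -(21 / 101)    [101 ≡ 5 mod 8 ⇒ (2 / 101) = -1]
  = -(101 / 21)    [QR: 21 ≡ 1 mod 4, sign kept]
  = -(17 / 21)    [101 ≡ 17 mod 21]
  = -(21 / 17)    [QR: 17 ≡ 1 mod 4, sign kept]
  = -(4 / 17)    [21 ≡ 4 mod 17]
  = -(1 / 17)    [17 ≡ 1 mod 8 ⇒ (2 / 17)^2 = +1]
  = -1    [(1 / 17) = 1]
Product: (1)·(-1) = -1.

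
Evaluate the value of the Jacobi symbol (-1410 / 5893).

Pull out -1: (-1410 / 5893) = (-1 / 5893)·(1410 / 5893). Since 5893 ≡ 1 (mod 4), (-1 / 5893) = +1. Now have (1410 / 5893).
Factor out 2: 1410 = 2·705. Since 5893 ≡ 5 (mod 8), (2 / 5893) = -1. Now have -(705 / 5893).
705 ≡ 1 (mod 4), so quadratic reciprocity gives (705 / 5893) = (5893 / 705). Reduce: 5893 ≡ 253 (mod 705). Now have -(253 / 705).
253 ≡ 1 (mod 4), so quadratic reciprocity gives (253 / 705) = (705 / 253). Reduce: 705 ≡ 199 (mod 253). Now have -(199 / 253).
253 ≡ 1 (mod 4), so quadratic reciprocity gives (199 / 253) = (253 / 199). Reduce: 253 ≡ 54 (mod 199). Now have -(54 / 199).
Factor out 2: 54 = 2·27. Since 199 ≡ 7 (mod 8), (2 / 199) = +1. Now have -(27 / 199).
Both 27 ≡ 3 and 199 ≡ 3 (mod 4), so reciprocity gives (27 / 199) = -(199 / 27). Reduce: 199 ≡ 10 (mod 27). Now have (10 / 27).
Factor out 2: 10 = 2·5. Since 27 ≡ 3 (mod 8), (2 / 27) = -1. Now have -(5 / 27).
5 ≡ 1 (mod 4), so quadratic reciprocity gives (5 / 27) = (27 / 5). Reduce: 27 ≡ 2 (mod 5). Now have -(2 / 5).
Factor out 2: 2 = 2. Since 5 ≡ 5 (mod 8), (2 / 5) = -1. Now have (1 / 5).
(1 / 5) = 1. Collecting the sign factors: 1.

1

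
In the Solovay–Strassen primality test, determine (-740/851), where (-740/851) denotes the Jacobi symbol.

Reduce the numerator: -740 ≡ 111 (mod 851), so (-740/851) = (111/851).
Both 111 ≡ 3 and 851 ≡ 3 (mod 4), so reciprocity gives (111/851) = -(851/111). Reduce: 851 ≡ 74 (mod 111). Now have -(74/111).
Factor out 2: 74 = 2·37. Since 111 ≡ 7 (mod 8), (2/111) = +1. Now have -(37/111).
37 ≡ 1 (mod 4), so quadratic reciprocity gives (37/111) = (111/37). Reduce: 111 ≡ 0 (mod 37). Now have -(0/37).
The numerator is now 0 with denominator 37 > 1: the symbol is 0.

0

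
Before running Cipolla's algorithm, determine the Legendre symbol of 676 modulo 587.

Reduce the numerator: 676 ≡ 89 (mod 587), so (676|587) = (89|587).
89 ≡ 1 (mod 4), so quadratic reciprocity gives (89|587) = (587|89). Reduce: 587 ≡ 53 (mod 89). Now have (53|89).
53 ≡ 1 (mod 4), so quadratic reciprocity gives (53|89) = (89|53). Reduce: 89 ≡ 36 (mod 53). Now have (36|53).
Factor out 2: 36 = 2^2·9. Since 53 ≡ 5 (mod 8), (2|53) = -1, and (2|53)^2 = +1. Now have (9|53).
9 ≡ 1 (mod 4), so quadratic reciprocity gives (9|53) = (53|9). Reduce: 53 ≡ 8 (mod 9). Now have (8|9).
Factor out 2: 8 = 2^3. Since 9 ≡ 1 (mod 8), (2|9) = +1, and (2|9)^3 = +1. Now have (1|9).
(1|9) = 1. Collecting the sign factors: 1.

1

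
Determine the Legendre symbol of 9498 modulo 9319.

1

Reduce the numerator: 9498 ≡ 179 (mod 9319), so (9498 / 9319) = (179 / 9319).
Both 179 ≡ 3 and 9319 ≡ 3 (mod 4), so reciprocity gives (179 / 9319) = -(9319 / 179). Reduce: 9319 ≡ 11 (mod 179). Now have -(11 / 179).
Both 11 ≡ 3 and 179 ≡ 3 (mod 4), so reciprocity gives (11 / 179) = -(179 / 11). Reduce: 179 ≡ 3 (mod 11). Now have (3 / 11).
Both 3 ≡ 3 and 11 ≡ 3 (mod 4), so reciprocity gives (3 / 11) = -(11 / 3). Reduce: 11 ≡ 2 (mod 3). Now have -(2 / 3).
Factor out 2: 2 = 2. Since 3 ≡ 3 (mod 8), (2 / 3) = -1. Now have (1 / 3).
(1 / 3) = 1. Collecting the sign factors: 1.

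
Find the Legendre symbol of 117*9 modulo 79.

By multiplicativity, (117·9 / 79) = (117 / 79)·(9 / 79).
First factor (117 / 79):
(117 / 79)
  = (38 / 79)    [117 ≡ 38 mod 79]
  = (19 / 79)    [79 ≡ 7 mod 8 ⇒ (2 / 79) = +1]
  = -(79 / 19)    [QR: both ≡ 3 mod 4, sign flips]
  = -(3 / 19)    [79 ≡ 3 mod 19]
  = (19 / 3)    [QR: both ≡ 3 mod 4, sign flips]
  = (1 / 3)    [19 ≡ 1 mod 3]
  = 1    [(1 / 3) = 1]
Second factor (9 / 79):
(9 / 79)
  = (79 / 9)    [QR: 9 ≡ 1 mod 4, sign kept]
  = (7 / 9)    [79 ≡ 7 mod 9]
  = (9 / 7)    [QR: 9 ≡ 1 mod 4, sign kept]
  = (2 / 7)    [9 ≡ 2 mod 7]
  = (1 / 7)    [7 ≡ 7 mod 8 ⇒ (2 / 7) = +1]
  = 1    [(1 / 7) = 1]
Product: (1)·(1) = 1.

1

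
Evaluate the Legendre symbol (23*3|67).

-1

By multiplicativity, (23·3|67) = (23|67)·(3|67).
First factor (23|67):
(23|67)
  = -(67|23)    [QR: both ≡ 3 mod 4, sign flips]
  = -(21|23)    [67 ≡ 21 mod 23]
  = -(23|21)    [QR: 21 ≡ 1 mod 4, sign kept]
  = -(2|21)    [23 ≡ 2 mod 21]
  = (1|21)    [21 ≡ 5 mod 8 ⇒ (2|21) = -1]
  = 1    [(1|21) = 1]
Second factor (3|67):
(3|67)
  = -(67|3)    [QR: both ≡ 3 mod 4, sign flips]
  = -(1|3)    [67 ≡ 1 mod 3]
  = -1    [(1|3) = 1]
Product: (1)·(-1) = -1.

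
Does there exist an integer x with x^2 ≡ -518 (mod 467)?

no

(-518/467)
  = (416/467)    [-518 ≡ 416 mod 467]
  = -(13/467)    [467 ≡ 3 mod 8 ⇒ (2/467)^5 = -1]
  = -(467/13)    [QR: 13 ≡ 1 mod 4, sign kept]
  = -(12/13)    [467 ≡ 12 mod 13]
  = -(3/13)    [13 ≡ 5 mod 8 ⇒ (2/13)^2 = +1]
  = -(13/3)    [QR: 13 ≡ 1 mod 4, sign kept]
  = -(1/3)    [13 ≡ 1 mod 3]
  = -1    [(1/3) = 1]
(-518/467) = -1, and 467 is prime, so -518 is not a quadratic residue mod 467.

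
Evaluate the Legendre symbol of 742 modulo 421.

(742/421)
  = (321/421)    [742 ≡ 321 mod 421]
  = (421/321)    [QR: 321 ≡ 1 mod 4, sign kept]
  = (100/321)    [421 ≡ 100 mod 321]
  = (25/321)    [321 ≡ 1 mod 8 ⇒ (2/321)^2 = +1]
  = (321/25)    [QR: 25 ≡ 1 mod 4, sign kept]
  = (21/25)    [321 ≡ 21 mod 25]
  = (25/21)    [QR: 21 ≡ 1 mod 4, sign kept]
  = (4/21)    [25 ≡ 4 mod 21]
  = (1/21)    [21 ≡ 5 mod 8 ⇒ (2/21)^2 = +1]
  = 1    [(1/21) = 1]

1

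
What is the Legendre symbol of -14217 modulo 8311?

Pull out -1: (-14217/8311) = (-1/8311)·(14217/8311). Since 8311 ≡ 3 (mod 4), (-1/8311) = -1. Now have -(14217/8311).
Reduce the numerator: 14217 ≡ 5906 (mod 8311), so (14217/8311) = (5906/8311).
Factor out 2: 5906 = 2·2953. Since 8311 ≡ 7 (mod 8), (2/8311) = +1. Now have -(2953/8311).
2953 ≡ 1 (mod 4), so quadratic reciprocity gives (2953/8311) = (8311/2953). Reduce: 8311 ≡ 2405 (mod 2953). Now have -(2405/2953).
2405 ≡ 1 (mod 4), so quadratic reciprocity gives (2405/2953) = (2953/2405). Reduce: 2953 ≡ 548 (mod 2405). Now have -(548/2405).
Factor out 2: 548 = 2^2·137. Since 2405 ≡ 5 (mod 8), (2/2405) = -1, and (2/2405)^2 = +1. Now have -(137/2405).
137 ≡ 1 (mod 4), so quadratic reciprocity gives (137/2405) = (2405/137). Reduce: 2405 ≡ 76 (mod 137). Now have -(76/137).
Factor out 2: 76 = 2^2·19. Since 137 ≡ 1 (mod 8), (2/137) = +1, and (2/137)^2 = +1. Now have -(19/137).
137 ≡ 1 (mod 4), so quadratic reciprocity gives (19/137) = (137/19). Reduce: 137 ≡ 4 (mod 19). Now have -(4/19).
Factor out 2: 4 = 2^2. Since 19 ≡ 3 (mod 8), (2/19) = -1, and (2/19)^2 = +1. Now have -(1/19).
(1/19) = 1. Collecting the sign factors: -1.

-1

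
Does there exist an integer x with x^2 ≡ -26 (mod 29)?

no

(-26|29)
  = (3|29)    [-26 ≡ 3 mod 29]
  = (29|3)    [QR: 29 ≡ 1 mod 4, sign kept]
  = (2|3)    [29 ≡ 2 mod 3]
  = -(1|3)    [3 ≡ 3 mod 8 ⇒ (2|3) = -1]
  = -1    [(1|3) = 1]
(-26|29) = -1, and 29 is prime, so -26 is not a quadratic residue mod 29.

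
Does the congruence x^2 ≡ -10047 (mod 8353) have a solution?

Pull out -1: (-10047/8353) = (-1/8353)·(10047/8353). Since 8353 ≡ 1 (mod 4), (-1/8353) = +1. Now have (10047/8353).
Reduce the numerator: 10047 ≡ 1694 (mod 8353), so (10047/8353) = (1694/8353).
Factor out 2: 1694 = 2·847. Since 8353 ≡ 1 (mod 8), (2/8353) = +1. Now have (847/8353).
8353 ≡ 1 (mod 4), so quadratic reciprocity gives (847/8353) = (8353/847). Reduce: 8353 ≡ 730 (mod 847). Now have (730/847).
Factor out 2: 730 = 2·365. Since 847 ≡ 7 (mod 8), (2/847) = +1. Now have (365/847).
365 ≡ 1 (mod 4), so quadratic reciprocity gives (365/847) = (847/365). Reduce: 847 ≡ 117 (mod 365). Now have (117/365).
117 ≡ 1 (mod 4), so quadratic reciprocity gives (117/365) = (365/117). Reduce: 365 ≡ 14 (mod 117). Now have (14/117).
Factor out 2: 14 = 2·7. Since 117 ≡ 5 (mod 8), (2/117) = -1. Now have -(7/117).
117 ≡ 1 (mod 4), so quadratic reciprocity gives (7/117) = (117/7). Reduce: 117 ≡ 5 (mod 7). Now have -(5/7).
5 ≡ 1 (mod 4), so quadratic reciprocity gives (5/7) = (7/5). Reduce: 7 ≡ 2 (mod 5). Now have -(2/5).
Factor out 2: 2 = 2. Since 5 ≡ 5 (mod 8), (2/5) = -1. Now have (1/5).
(1/5) = 1. Collecting the sign factors: 1.
The Legendre symbol is 1, so x^2 ≡ -10047 (mod 8353) has solution.

yes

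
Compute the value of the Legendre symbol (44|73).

Factor out 2: 44 = 2^2·11. Since 73 ≡ 1 (mod 8), (2|73) = +1, and (2|73)^2 = +1. Now have (11|73).
73 ≡ 1 (mod 4), so quadratic reciprocity gives (11|73) = (73|11). Reduce: 73 ≡ 7 (mod 11). Now have (7|11).
Both 7 ≡ 3 and 11 ≡ 3 (mod 4), so reciprocity gives (7|11) = -(11|7). Reduce: 11 ≡ 4 (mod 7). Now have -(4|7).
Factor out 2: 4 = 2^2. Since 7 ≡ 7 (mod 8), (2|7) = +1, and (2|7)^2 = +1. Now have -(1|7).
(1|7) = 1. Collecting the sign factors: -1.

-1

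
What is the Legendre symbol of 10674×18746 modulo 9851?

By multiplicativity, (10674·18746|9851) = (10674|9851)·(18746|9851).
First factor (10674|9851):
(10674|9851)
  = (823|9851)    [10674 ≡ 823 mod 9851]
  = -(9851|823)    [QR: both ≡ 3 mod 4, sign flips]
  = -(798|823)    [9851 ≡ 798 mod 823]
  = -(399|823)    [823 ≡ 7 mod 8 ⇒ (2|823) = +1]
  = (823|399)    [QR: both ≡ 3 mod 4, sign flips]
  = (25|399)    [823 ≡ 25 mod 399]
  = (399|25)    [QR: 25 ≡ 1 mod 4, sign kept]
  = (24|25)    [399 ≡ 24 mod 25]
  = (3|25)    [25 ≡ 1 mod 8 ⇒ (2|25)^3 = +1]
  = (25|3)    [QR: 25 ≡ 1 mod 4, sign kept]
  = (1|3)    [25 ≡ 1 mod 3]
  = 1    [(1|3) = 1]
Second factor (18746|9851):
(18746|9851)
  = (8895|9851)    [18746 ≡ 8895 mod 9851]
  = -(9851|8895)    [QR: both ≡ 3 mod 4, sign flips]
  = -(956|8895)    [9851 ≡ 956 mod 8895]
  = -(239|8895)    [8895 ≡ 7 mod 8 ⇒ (2|8895)^2 = +1]
  = (8895|239)    [QR: both ≡ 3 mod 4, sign flips]
  = (52|239)    [8895 ≡ 52 mod 239]
  = (13|239)    [239 ≡ 7 mod 8 ⇒ (2|239)^2 = +1]
  = (239|13)    [QR: 13 ≡ 1 mod 4, sign kept]
  = (5|13)    [239 ≡ 5 mod 13]
  = (13|5)    [QR: 5 ≡ 1 mod 4, sign kept]
  = (3|5)    [13 ≡ 3 mod 5]
  = (5|3)    [QR: 5 ≡ 1 mod 4, sign kept]
  = (2|3)    [5 ≡ 2 mod 3]
  = -(1|3)    [3 ≡ 3 mod 8 ⇒ (2|3) = -1]
  = -1    [(1|3) = 1]
Product: (1)·(-1) = -1.

-1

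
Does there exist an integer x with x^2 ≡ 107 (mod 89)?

yes

Reduce the numerator: 107 ≡ 18 (mod 89), so (107|89) = (18|89).
Factor out 2: 18 = 2·9. Since 89 ≡ 1 (mod 8), (2|89) = +1. Now have (9|89).
9 ≡ 1 (mod 4), so quadratic reciprocity gives (9|89) = (89|9). Reduce: 89 ≡ 8 (mod 9). Now have (8|9).
Factor out 2: 8 = 2^3. Since 9 ≡ 1 (mod 8), (2|9) = +1, and (2|9)^3 = +1. Now have (1|9).
(1|9) = 1. Collecting the sign factors: 1.
The Legendre symbol is 1, so x^2 ≡ 107 (mod 89) has solution.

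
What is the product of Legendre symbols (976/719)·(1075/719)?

By multiplicativity, (976·1075/719) = (976/719)·(1075/719).
First factor (976/719):
Reduce the numerator: 976 ≡ 257 (mod 719), so (976/719) = (257/719).
257 ≡ 1 (mod 4), so quadratic reciprocity gives (257/719) = (719/257). Reduce: 719 ≡ 205 (mod 257). Now have (205/257).
205 ≡ 1 (mod 4), so quadratic reciprocity gives (205/257) = (257/205). Reduce: 257 ≡ 52 (mod 205). Now have (52/205).
Factor out 2: 52 = 2^2·13. Since 205 ≡ 5 (mod 8), (2/205) = -1, and (2/205)^2 = +1. Now have (13/205).
13 ≡ 1 (mod 4), so quadratic reciprocity gives (13/205) = (205/13). Reduce: 205 ≡ 10 (mod 13). Now have (10/13).
Factor out 2: 10 = 2·5. Since 13 ≡ 5 (mod 8), (2/13) = -1. Now have -(5/13).
5 ≡ 1 (mod 4), so quadratic reciprocity gives (5/13) = (13/5). Reduce: 13 ≡ 3 (mod 5). Now have -(3/5).
5 ≡ 1 (mod 4), so quadratic reciprocity gives (3/5) = (5/3). Reduce: 5 ≡ 2 (mod 3). Now have -(2/3).
Factor out 2: 2 = 2. Since 3 ≡ 3 (mod 8), (2/3) = -1. Now have (1/3).
(1/3) = 1. Collecting the sign factors: 1.
Second factor (1075/719):
Reduce the numerator: 1075 ≡ 356 (mod 719), so (1075/719) = (356/719).
Factor out 2: 356 = 2^2·89. Since 719 ≡ 7 (mod 8), (2/719) = +1, and (2/719)^2 = +1. Now have (89/719).
89 ≡ 1 (mod 4), so quadratic reciprocity gives (89/719) = (719/89). Reduce: 719 ≡ 7 (mod 89). Now have (7/89).
89 ≡ 1 (mod 4), so quadratic reciprocity gives (7/89) = (89/7). Reduce: 89 ≡ 5 (mod 7). Now have (5/7).
5 ≡ 1 (mod 4), so quadratic reciprocity gives (5/7) = (7/5). Reduce: 7 ≡ 2 (mod 5). Now have (2/5).
Factor out 2: 2 = 2. Since 5 ≡ 5 (mod 8), (2/5) = -1. Now have -(1/5).
(1/5) = 1. Collecting the sign factors: -1.
Product: (1)·(-1) = -1.

-1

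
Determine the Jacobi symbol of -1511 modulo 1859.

Pull out -1: (-1511|1859) = (-1|1859)·(1511|1859). Since 1859 ≡ 3 (mod 4), (-1|1859) = -1. Now have -(1511|1859).
Both 1511 ≡ 3 and 1859 ≡ 3 (mod 4), so reciprocity gives (1511|1859) = -(1859|1511). Reduce: 1859 ≡ 348 (mod 1511). Now have (348|1511).
Factor out 2: 348 = 2^2·87. Since 1511 ≡ 7 (mod 8), (2|1511) = +1, and (2|1511)^2 = +1. Now have (87|1511).
Both 87 ≡ 3 and 1511 ≡ 3 (mod 4), so reciprocity gives (87|1511) = -(1511|87). Reduce: 1511 ≡ 32 (mod 87). Now have -(32|87).
Factor out 2: 32 = 2^5. Since 87 ≡ 7 (mod 8), (2|87) = +1, and (2|87)^5 = +1. Now have -(1|87).
(1|87) = 1. Collecting the sign factors: -1.

-1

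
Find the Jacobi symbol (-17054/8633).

1

(-17054/8633)
  = (17054/8633)    [8633 ≡ 1 mod 4 ⇒ (-1/8633) = +1]
  = (8421/8633)    [17054 ≡ 8421 mod 8633]
  = (8633/8421)    [QR: 8421 ≡ 1 mod 4, sign kept]
  = (212/8421)    [8633 ≡ 212 mod 8421]
  = (53/8421)    [8421 ≡ 5 mod 8 ⇒ (2/8421)^2 = +1]
  = (8421/53)    [QR: 53 ≡ 1 mod 4, sign kept]
  = (47/53)    [8421 ≡ 47 mod 53]
  = (53/47)    [QR: 53 ≡ 1 mod 4, sign kept]
  = (6/47)    [53 ≡ 6 mod 47]
  = (3/47)    [47 ≡ 7 mod 8 ⇒ (2/47) = +1]
  = -(47/3)    [QR: both ≡ 3 mod 4, sign flips]
  = -(2/3)    [47 ≡ 2 mod 3]
  = (1/3)    [3 ≡ 3 mod 8 ⇒ (2/3) = -1]
  = 1    [(1/3) = 1]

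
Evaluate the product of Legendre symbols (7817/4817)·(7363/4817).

-1

By multiplicativity, (7817·7363/4817) = (7817/4817)·(7363/4817).
First factor (7817/4817):
(7817/4817)
  = (3000/4817)    [7817 ≡ 3000 mod 4817]
  = (375/4817)    [4817 ≡ 1 mod 8 ⇒ (2/4817)^3 = +1]
  = (4817/375)    [QR: 4817 ≡ 1 mod 4, sign kept]
  = (317/375)    [4817 ≡ 317 mod 375]
  = (375/317)    [QR: 317 ≡ 1 mod 4, sign kept]
  = (58/317)    [375 ≡ 58 mod 317]
  = -(29/317)    [317 ≡ 5 mod 8 ⇒ (2/317) = -1]
  = -(317/29)    [QR: 29 ≡ 1 mod 4, sign kept]
  = -(27/29)    [317 ≡ 27 mod 29]
  = -(29/27)    [QR: 29 ≡ 1 mod 4, sign kept]
  = -(2/27)    [29 ≡ 2 mod 27]
  = (1/27)    [27 ≡ 3 mod 8 ⇒ (2/27) = -1]
  = 1    [(1/27) = 1]
Second factor (7363/4817):
(7363/4817)
  = (2546/4817)    [7363 ≡ 2546 mod 4817]
  = (1273/4817)    [4817 ≡ 1 mod 8 ⇒ (2/4817) = +1]
  = (4817/1273)    [QR: 1273 ≡ 1 mod 4, sign kept]
  = (998/1273)    [4817 ≡ 998 mod 1273]
  = (499/1273)    [1273 ≡ 1 mod 8 ⇒ (2/1273) = +1]
  = (1273/499)    [QR: 1273 ≡ 1 mod 4, sign kept]
  = (275/499)    [1273 ≡ 275 mod 499]
  = -(499/275)    [QR: both ≡ 3 mod 4, sign flips]
  = -(224/275)    [499 ≡ 224 mod 275]
  = (7/275)    [275 ≡ 3 mod 8 ⇒ (2/275)^5 = -1]
  = -(275/7)    [QR: both ≡ 3 mod 4, sign flips]
  = -(2/7)    [275 ≡ 2 mod 7]
  = -(1/7)    [7 ≡ 7 mod 8 ⇒ (2/7) = +1]
  = -1    [(1/7) = 1]
Product: (1)·(-1) = -1.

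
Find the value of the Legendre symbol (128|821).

-1

(128|821)
  = -(1|821)    [821 ≡ 5 mod 8 ⇒ (2|821)^7 = -1]
  = -1    [(1|821) = 1]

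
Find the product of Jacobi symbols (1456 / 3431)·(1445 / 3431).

By multiplicativity, (1456·1445 / 3431) = (1456 / 3431)·(1445 / 3431).
First factor (1456 / 3431):
(1456 / 3431)
  = (91 / 3431)    [3431 ≡ 7 mod 8 ⇒ (2 / 3431)^4 = +1]
  = -(3431 / 91)    [QR: both ≡ 3 mod 4, sign flips]
  = -(64 / 91)    [3431 ≡ 64 mod 91]
  = -(1 / 91)    [91 ≡ 3 mod 8 ⇒ (2 / 91)^6 = +1]
  = -1    [(1 / 91) = 1]
Second factor (1445 / 3431):
(1445 / 3431)
  = (3431 / 1445)    [QR: 1445 ≡ 1 mod 4, sign kept]
  = (541 / 1445)    [3431 ≡ 541 mod 1445]
  = (1445 / 541)    [QR: 541 ≡ 1 mod 4, sign kept]
  = (363 / 541)    [1445 ≡ 363 mod 541]
  = (541 / 363)    [QR: 541 ≡ 1 mod 4, sign kept]
  = (178 / 363)    [541 ≡ 178 mod 363]
  = -(89 / 363)    [363 ≡ 3 mod 8 ⇒ (2 / 363) = -1]
  = -(363 / 89)    [QR: 89 ≡ 1 mod 4, sign kept]
  = -(7 / 89)    [363 ≡ 7 mod 89]
  = -(89 / 7)    [QR: 89 ≡ 1 mod 4, sign kept]
  = -(5 / 7)    [89 ≡ 5 mod 7]
  = -(7 / 5)    [QR: 5 ≡ 1 mod 4, sign kept]
  = -(2 / 5)    [7 ≡ 2 mod 5]
  = (1 / 5)    [5 ≡ 5 mod 8 ⇒ (2 / 5) = -1]
  = 1    [(1 / 5) = 1]
Product: (-1)·(1) = -1.

-1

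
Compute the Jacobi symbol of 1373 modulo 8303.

1

1373 ≡ 1 (mod 4), so quadratic reciprocity gives (1373|8303) = (8303|1373). Reduce: 8303 ≡ 65 (mod 1373). Now have (65|1373).
65 ≡ 1 (mod 4), so quadratic reciprocity gives (65|1373) = (1373|65). Reduce: 1373 ≡ 8 (mod 65). Now have (8|65).
Factor out 2: 8 = 2^3. Since 65 ≡ 1 (mod 8), (2|65) = +1, and (2|65)^3 = +1. Now have (1|65).
(1|65) = 1. Collecting the sign factors: 1.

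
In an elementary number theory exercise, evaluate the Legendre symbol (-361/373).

Reduce the numerator: -361 ≡ 12 (mod 373), so (-361/373) = (12/373).
Factor out 2: 12 = 2^2·3. Since 373 ≡ 5 (mod 8), (2/373) = -1, and (2/373)^2 = +1. Now have (3/373).
373 ≡ 1 (mod 4), so quadratic reciprocity gives (3/373) = (373/3). Reduce: 373 ≡ 1 (mod 3). Now have (1/3).
(1/3) = 1. Collecting the sign factors: 1.

1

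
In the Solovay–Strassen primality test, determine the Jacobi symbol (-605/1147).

Reduce the numerator: -605 ≡ 542 (mod 1147), so (-605/1147) = (542/1147).
Factor out 2: 542 = 2·271. Since 1147 ≡ 3 (mod 8), (2/1147) = -1. Now have -(271/1147).
Both 271 ≡ 3 and 1147 ≡ 3 (mod 4), so reciprocity gives (271/1147) = -(1147/271). Reduce: 1147 ≡ 63 (mod 271). Now have (63/271).
Both 63 ≡ 3 and 271 ≡ 3 (mod 4), so reciprocity gives (63/271) = -(271/63). Reduce: 271 ≡ 19 (mod 63). Now have -(19/63).
Both 19 ≡ 3 and 63 ≡ 3 (mod 4), so reciprocity gives (19/63) = -(63/19). Reduce: 63 ≡ 6 (mod 19). Now have (6/19).
Factor out 2: 6 = 2·3. Since 19 ≡ 3 (mod 8), (2/19) = -1. Now have -(3/19).
Both 3 ≡ 3 and 19 ≡ 3 (mod 4), so reciprocity gives (3/19) = -(19/3). Reduce: 19 ≡ 1 (mod 3). Now have (1/3).
(1/3) = 1. Collecting the sign factors: 1.

1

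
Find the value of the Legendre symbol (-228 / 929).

-1

Reduce the numerator: -228 ≡ 701 (mod 929), so (-228 / 929) = (701 / 929).
701 ≡ 1 (mod 4), so quadratic reciprocity gives (701 / 929) = (929 / 701). Reduce: 929 ≡ 228 (mod 701). Now have (228 / 701).
Factor out 2: 228 = 2^2·57. Since 701 ≡ 5 (mod 8), (2 / 701) = -1, and (2 / 701)^2 = +1. Now have (57 / 701).
57 ≡ 1 (mod 4), so quadratic reciprocity gives (57 / 701) = (701 / 57). Reduce: 701 ≡ 17 (mod 57). Now have (17 / 57).
17 ≡ 1 (mod 4), so quadratic reciprocity gives (17 / 57) = (57 / 17). Reduce: 57 ≡ 6 (mod 17). Now have (6 / 17).
Factor out 2: 6 = 2·3. Since 17 ≡ 1 (mod 8), (2 / 17) = +1. Now have (3 / 17).
17 ≡ 1 (mod 4), so quadratic reciprocity gives (3 / 17) = (17 / 3). Reduce: 17 ≡ 2 (mod 3). Now have (2 / 3).
Factor out 2: 2 = 2. Since 3 ≡ 3 (mod 8), (2 / 3) = -1. Now have -(1 / 3).
(1 / 3) = 1. Collecting the sign factors: -1.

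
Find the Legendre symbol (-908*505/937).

1

By multiplicativity, (-908·505/937) = (-908/937)·(505/937).
First factor (-908/937):
(-908/937)
  = (29/937)    [-908 ≡ 29 mod 937]
  = (937/29)    [QR: 29 ≡ 1 mod 4, sign kept]
  = (9/29)    [937 ≡ 9 mod 29]
  = (29/9)    [QR: 9 ≡ 1 mod 4, sign kept]
  = (2/9)    [29 ≡ 2 mod 9]
  = (1/9)    [9 ≡ 1 mod 8 ⇒ (2/9) = +1]
  = 1    [(1/9) = 1]
Second factor (505/937):
(505/937)
  = (937/505)    [QR: 505 ≡ 1 mod 4, sign kept]
  = (432/505)    [937 ≡ 432 mod 505]
  = (27/505)    [505 ≡ 1 mod 8 ⇒ (2/505)^4 = +1]
  = (505/27)    [QR: 505 ≡ 1 mod 4, sign kept]
  = (19/27)    [505 ≡ 19 mod 27]
  = -(27/19)    [QR: both ≡ 3 mod 4, sign flips]
  = -(8/19)    [27 ≡ 8 mod 19]
  = (1/19)    [19 ≡ 3 mod 8 ⇒ (2/19)^3 = -1]
  = 1    [(1/19) = 1]
Product: (1)·(1) = 1.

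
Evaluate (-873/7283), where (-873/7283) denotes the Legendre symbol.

Reduce the numerator: -873 ≡ 6410 (mod 7283), so (-873/7283) = (6410/7283).
Factor out 2: 6410 = 2·3205. Since 7283 ≡ 3 (mod 8), (2/7283) = -1. Now have -(3205/7283).
3205 ≡ 1 (mod 4), so quadratic reciprocity gives (3205/7283) = (7283/3205). Reduce: 7283 ≡ 873 (mod 3205). Now have -(873/3205).
873 ≡ 1 (mod 4), so quadratic reciprocity gives (873/3205) = (3205/873). Reduce: 3205 ≡ 586 (mod 873). Now have -(586/873).
Factor out 2: 586 = 2·293. Since 873 ≡ 1 (mod 8), (2/873) = +1. Now have -(293/873).
293 ≡ 1 (mod 4), so quadratic reciprocity gives (293/873) = (873/293). Reduce: 873 ≡ 287 (mod 293). Now have -(287/293).
293 ≡ 1 (mod 4), so quadratic reciprocity gives (287/293) = (293/287). Reduce: 293 ≡ 6 (mod 287). Now have -(6/287).
Factor out 2: 6 = 2·3. Since 287 ≡ 7 (mod 8), (2/287) = +1. Now have -(3/287).
Both 3 ≡ 3 and 287 ≡ 3 (mod 4), so reciprocity gives (3/287) = -(287/3). Reduce: 287 ≡ 2 (mod 3). Now have (2/3).
Factor out 2: 2 = 2. Since 3 ≡ 3 (mod 8), (2/3) = -1. Now have -(1/3).
(1/3) = 1. Collecting the sign factors: -1.

-1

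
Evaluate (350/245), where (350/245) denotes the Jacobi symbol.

0

(350/245)
  = (105/245)    [350 ≡ 105 mod 245]
  = (245/105)    [QR: 105 ≡ 1 mod 4, sign kept]
  = (35/105)    [245 ≡ 35 mod 105]
  = (105/35)    [QR: 105 ≡ 1 mod 4, sign kept]
  = (0/35)    [105 ≡ 0 mod 35]
  = 0    [numerator 0, gcd > 1]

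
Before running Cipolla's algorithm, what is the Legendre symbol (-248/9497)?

-1

(-248/9497)
  = (248/9497)    [9497 ≡ 1 mod 4 ⇒ (-1/9497) = +1]
  = (31/9497)    [9497 ≡ 1 mod 8 ⇒ (2/9497)^3 = +1]
  = (9497/31)    [QR: 9497 ≡ 1 mod 4, sign kept]
  = (11/31)    [9497 ≡ 11 mod 31]
  = -(31/11)    [QR: both ≡ 3 mod 4, sign flips]
  = -(9/11)    [31 ≡ 9 mod 11]
  = -(11/9)    [QR: 9 ≡ 1 mod 4, sign kept]
  = -(2/9)    [11 ≡ 2 mod 9]
  = -(1/9)    [9 ≡ 1 mod 8 ⇒ (2/9) = +1]
  = -1    [(1/9) = 1]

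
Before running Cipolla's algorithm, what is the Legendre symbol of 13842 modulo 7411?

(13842/7411)
  = (6431/7411)    [13842 ≡ 6431 mod 7411]
  = -(7411/6431)    [QR: both ≡ 3 mod 4, sign flips]
  = -(980/6431)    [7411 ≡ 980 mod 6431]
  = -(245/6431)    [6431 ≡ 7 mod 8 ⇒ (2/6431)^2 = +1]
  = -(6431/245)    [QR: 245 ≡ 1 mod 4, sign kept]
  = -(61/245)    [6431 ≡ 61 mod 245]
  = -(245/61)    [QR: 61 ≡ 1 mod 4, sign kept]
  = -(1/61)    [245 ≡ 1 mod 61]
  = -1    [(1/61) = 1]

-1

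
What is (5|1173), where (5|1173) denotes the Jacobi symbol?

(5|1173)
  = (1173|5)    [QR: 5 ≡ 1 mod 4, sign kept]
  = (3|5)    [1173 ≡ 3 mod 5]
  = (5|3)    [QR: 5 ≡ 1 mod 4, sign kept]
  = (2|3)    [5 ≡ 2 mod 3]
  = -(1|3)    [3 ≡ 3 mod 8 ⇒ (2|3) = -1]
  = -1    [(1|3) = 1]

-1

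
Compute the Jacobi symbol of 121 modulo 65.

Reduce the numerator: 121 ≡ 56 (mod 65), so (121|65) = (56|65).
Factor out 2: 56 = 2^3·7. Since 65 ≡ 1 (mod 8), (2|65) = +1, and (2|65)^3 = +1. Now have (7|65).
65 ≡ 1 (mod 4), so quadratic reciprocity gives (7|65) = (65|7). Reduce: 65 ≡ 2 (mod 7). Now have (2|7).
Factor out 2: 2 = 2. Since 7 ≡ 7 (mod 8), (2|7) = +1. Now have (1|7).
(1|7) = 1. Collecting the sign factors: 1.

1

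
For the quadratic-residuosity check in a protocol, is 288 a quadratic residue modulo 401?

yes

(288/401)
  = (9/401)    [401 ≡ 1 mod 8 ⇒ (2/401)^5 = +1]
  = (401/9)    [QR: 9 ≡ 1 mod 4, sign kept]
  = (5/9)    [401 ≡ 5 mod 9]
  = (9/5)    [QR: 5 ≡ 1 mod 4, sign kept]
  = (4/5)    [9 ≡ 4 mod 5]
  = (1/5)    [5 ≡ 5 mod 8 ⇒ (2/5)^2 = +1]
  = 1    [(1/5) = 1]
(288/401) = 1, and 401 is prime, so 288 is a quadratic residue mod 401.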